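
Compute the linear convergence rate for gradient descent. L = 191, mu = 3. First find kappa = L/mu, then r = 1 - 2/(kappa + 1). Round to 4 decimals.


Step 1: Compute the condition number.
kappa = L/mu = 191/3 = 63.6667
Step 2: Compute the convergence rate.
r = 1 - 2/(kappa + 1) = 1 - 2*mu/(L + mu) = (L - mu)/(L + mu) = 188/194 = 0.9691


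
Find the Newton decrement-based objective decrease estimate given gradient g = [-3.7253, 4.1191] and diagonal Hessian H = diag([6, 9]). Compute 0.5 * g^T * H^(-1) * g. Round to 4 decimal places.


Step 1: H is diagonal, so H^(-1) * g = [-0.6209, 0.4577].
Step 2: g^T H^(-1) g = sum_i g_i^2 / H_ii
  = (-3.7253)^2/6 + (4.1191)^2/9
  = 2.313 + 1.8852 = 4.1982
Step 3: Objective decrease = 0.5 * g^T H^(-1) g = 2.0991


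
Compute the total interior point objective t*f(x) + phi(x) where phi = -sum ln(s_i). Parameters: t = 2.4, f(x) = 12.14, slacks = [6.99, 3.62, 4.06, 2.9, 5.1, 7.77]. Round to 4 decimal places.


Step 1: Compute log-barrier.
ln values: [1.9445, 1.2865, 1.4012, 1.0647, 1.6292, 2.0503]
phi = -(1.9445 + 1.2865 + 1.4012 + 1.0647 + 1.6292 + 2.0503) = -9.3764
Step 2: Compute augmented objective.
t*f(x) = 2.4*12.14 = 29.136
Total = 29.136 - 9.3764 = 19.7596


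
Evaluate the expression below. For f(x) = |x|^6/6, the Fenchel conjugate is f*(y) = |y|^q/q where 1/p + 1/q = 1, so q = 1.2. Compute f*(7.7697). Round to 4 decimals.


The conjugate exponent q satisfies 1/p + 1/q = 1.
p = 6, so q = 6/(6 - 1) = 1.2
|y|^q = 7.7697^1.2 = 11.7081
f*(7.7697) = 11.7081 / 1.2 = 9.7567


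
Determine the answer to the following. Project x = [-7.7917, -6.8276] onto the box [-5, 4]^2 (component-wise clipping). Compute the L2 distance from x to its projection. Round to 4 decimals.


Project each component onto [-5, 4].
clip(-7.7917) = -5.0, clip(-6.8276) = -5.0
Projection = [-5.0, -5.0]
Squared diffs: [7.7936, 3.3401]
Distance = sqrt(11.1337) = 3.3367


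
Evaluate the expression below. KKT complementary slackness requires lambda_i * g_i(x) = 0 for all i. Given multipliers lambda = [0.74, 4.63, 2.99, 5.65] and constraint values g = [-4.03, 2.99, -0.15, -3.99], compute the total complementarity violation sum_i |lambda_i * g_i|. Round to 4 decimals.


KKT complementary slackness check:
lambda_1 * g_1 = 0.74 * -4.03 = -2.9822
lambda_2 * g_2 = 4.63 * 2.99 = 13.8437
lambda_3 * g_3 = 2.99 * -0.15 = -0.4485
lambda_4 * g_4 = 5.65 * -3.99 = -22.5435
Total violation = 2.9822 + 13.8437 + 0.4485 + 22.5435 = 39.8179


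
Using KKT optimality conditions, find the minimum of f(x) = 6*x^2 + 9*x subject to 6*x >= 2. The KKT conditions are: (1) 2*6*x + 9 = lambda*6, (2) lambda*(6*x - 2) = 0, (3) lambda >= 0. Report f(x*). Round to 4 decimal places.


Step 1: Try lambda = 0 (constraint inactive).
x_unc = -9/(2*6) = -0.75
Check: 6*-0.75 = -4.5 < 2 -- violated!
Step 2: Constraint must be active: 6*x = 2
x* = 2/6 = 1/3 = 0.3333 (rounded; the exact value 1/3 is used below)
lambda = (2*6*(1/3) + 9)/6 = 2.1667
Step 3: Compute optimal value.
f(x*) = 6*(1/3)^2 + 9*(1/3) = 3.6667


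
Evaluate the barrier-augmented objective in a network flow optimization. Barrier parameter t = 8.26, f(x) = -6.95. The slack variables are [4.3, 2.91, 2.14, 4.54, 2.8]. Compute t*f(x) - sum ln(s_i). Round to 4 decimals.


Step 1: Compute log-barrier.
ln values: [1.4586, 1.0682, 0.7608, 1.5129, 1.0296]
phi = -(1.4586 + 1.0682 + 0.7608 + 1.5129 + 1.0296) = -5.8301
Step 2: Compute augmented objective.
t*f(x) = 8.26*-6.95 = -57.407
Total = -57.407 - 5.8301 = -63.2371


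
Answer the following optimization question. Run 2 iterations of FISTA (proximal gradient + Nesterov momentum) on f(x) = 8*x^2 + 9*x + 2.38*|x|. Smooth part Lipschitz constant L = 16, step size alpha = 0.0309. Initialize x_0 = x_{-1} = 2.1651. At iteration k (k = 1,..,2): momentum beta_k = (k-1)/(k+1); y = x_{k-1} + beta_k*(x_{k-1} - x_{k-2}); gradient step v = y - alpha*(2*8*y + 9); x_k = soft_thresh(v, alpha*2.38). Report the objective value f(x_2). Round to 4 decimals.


FISTA on f(x) = 8*x^2 + 9*x + 2.38*|x|
L = 16, alpha = 0.0309
Iteration 1: beta = 0.0, y = 2.1651 + 0.0*(2.1651 - 2.1651) = 2.1651
  grad(y) = 43.6416, v = y - alpha*grad = 0.8166
  prox(v) = soft_thresh(0.8166, 0.0735) = 0.743
Iteration 2: beta = 0.3333, y = 0.743 + 0.3333*(0.743 - 2.1651) = 0.269
  grad(y) = 13.3042, v = y - alpha*grad = -0.1421
  prox(v) = soft_thresh(-0.1421, 0.0735) = -0.0685
f(x_2) = 8*(-0.0685)^2 + 9*(-0.0685) + 2.38*|-0.0685| = -0.4162


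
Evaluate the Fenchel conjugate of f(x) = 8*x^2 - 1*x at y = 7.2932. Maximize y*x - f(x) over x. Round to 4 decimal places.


f*(y) = sup_x {y*x - a*x^2 - b*x} = sup_x {(y-b)*x - a*x^2}
FOC: (y - b) - 2a*x = 0 => x* = (y - b)/(2a)
x* = (7.2932 + 1)/(2*8) = 0.5183
f*(7.2932) = (y-b)^2/(4a) = (7.2932 + 1)^2/(4*8)
= 68.7772/32 = 2.1493


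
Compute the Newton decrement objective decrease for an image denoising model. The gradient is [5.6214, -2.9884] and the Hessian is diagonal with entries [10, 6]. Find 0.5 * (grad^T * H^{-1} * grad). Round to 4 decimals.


Step 1: H is diagonal, so H^(-1) * g = [0.5621, -0.4981].
Step 2: g^T H^(-1) g = sum_i g_i^2 / H_ii
  = (5.6214)^2/10 + (-2.9884)^2/6
  = 3.16 + 1.4884 = 4.6484
Step 3: Objective decrease = 0.5 * g^T H^(-1) g = 2.3242


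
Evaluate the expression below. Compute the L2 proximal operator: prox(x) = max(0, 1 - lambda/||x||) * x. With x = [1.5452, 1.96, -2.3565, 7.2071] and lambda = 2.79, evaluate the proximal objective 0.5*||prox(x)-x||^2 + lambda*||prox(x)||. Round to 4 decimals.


Step 1: Compute ||x||.
||x|| = 7.9828
Step 2: Compute scaling factor.
scale = max(0, 1 - 2.79/7.9828) = 0.6505
Step 3: prox(x) = [1.0051, 1.275, -1.5329, 4.6882]
||prox(x)|| = 5.1928
Step 4: Proximal objective.
0.5*||prox-x||^2 = 3.8921
lambda*||prox|| = 14.4879
Total = 18.3799


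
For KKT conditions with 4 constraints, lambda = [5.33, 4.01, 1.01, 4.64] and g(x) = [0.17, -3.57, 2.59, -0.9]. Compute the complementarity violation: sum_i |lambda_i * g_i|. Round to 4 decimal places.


KKT complementary slackness check:
lambda_1 * g_1 = 5.33 * 0.17 = 0.9061
lambda_2 * g_2 = 4.01 * -3.57 = -14.3157
lambda_3 * g_3 = 1.01 * 2.59 = 2.6159
lambda_4 * g_4 = 4.64 * -0.9 = -4.176
Total violation = 0.9061 + 14.3157 + 2.6159 + 4.176 = 22.0137


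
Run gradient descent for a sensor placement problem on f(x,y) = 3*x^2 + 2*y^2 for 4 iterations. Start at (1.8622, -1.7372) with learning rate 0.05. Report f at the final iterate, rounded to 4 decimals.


Gradient descent on f(x,y) = 3*x^2 + 2*y^2.
Starting point: (1.8622, -1.7372), alpha = 0.05
Step 1: grad_x = 2*3*1.8622 = 11.1732, grad_y = 2*2*-1.7372 = -6.9488
  x_1 = 1.8622 - 0.05*11.1732 = 1.3035
  y_1 = -1.7372 - 0.05*-6.9488 = -1.3898
Step 2: grad_x = 2*3*1.3035 = 7.8212, grad_y = 2*2*-1.3898 = -5.559
  x_2 = 1.3035 - 0.05*7.8212 = 0.9125
  y_2 = -1.3898 - 0.05*-5.559 = -1.1118
Step 3: grad_x = 2*3*0.9125 = 5.4749, grad_y = 2*2*-1.1118 = -4.4472
  x_3 = 0.9125 - 0.05*5.4749 = 0.6387
  y_3 = -1.1118 - 0.05*-4.4472 = -0.8894
Step 4: grad_x = 2*3*0.6387 = 3.8324, grad_y = 2*2*-0.8894 = -3.5578
  x_4 = 0.6387 - 0.05*3.8324 = 0.4471
  y_4 = -0.8894 - 0.05*-3.5578 = -0.7116
f(0.4471, -0.7116) = 3*0.4471^2 + 2*(-0.7116)^2 = 1.6124


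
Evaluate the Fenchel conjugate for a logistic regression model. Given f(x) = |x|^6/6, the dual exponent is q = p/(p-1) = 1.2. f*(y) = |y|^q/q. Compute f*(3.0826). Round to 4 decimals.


The conjugate exponent q satisfies 1/p + 1/q = 1.
p = 6, so q = 6/(6 - 1) = 1.2
|y|^q = 3.0826^1.2 = 3.861
f*(3.0826) = 3.861 / 1.2 = 3.2175


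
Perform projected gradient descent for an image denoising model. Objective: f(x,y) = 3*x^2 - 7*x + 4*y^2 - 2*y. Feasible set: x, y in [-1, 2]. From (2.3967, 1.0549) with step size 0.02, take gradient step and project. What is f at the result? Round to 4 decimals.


Step 1: Compute gradient at (2.3967, 1.0549).
grad_x = 2*3*2.3967 - 7 = 7.3802
grad_y = 2*4*1.0549 - 2 = 6.4392
Step 2: Gradient step.
x_raw = 2.3967 - 0.02*7.3802 = 2.2491
y_raw = 1.0549 - 0.02*6.4392 = 0.9261
Step 3: Project onto [-1, 2].
x_proj = clip(2.2491) = 2.0
y_proj = clip(0.9261) = 0.9261
Step 4: Evaluate f.
f(2.0, 0.9261) = -0.4215


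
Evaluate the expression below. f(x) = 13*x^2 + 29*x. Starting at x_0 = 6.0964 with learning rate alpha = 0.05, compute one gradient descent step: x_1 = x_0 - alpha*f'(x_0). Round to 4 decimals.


We compute the gradient at x_0 and apply the update.
f'(x) = 26*x + 29
f'(6.0964) = 26*6.0964 + 29 = 187.5064
x_1 = 6.0964 - 0.05*187.5064 = -3.2789


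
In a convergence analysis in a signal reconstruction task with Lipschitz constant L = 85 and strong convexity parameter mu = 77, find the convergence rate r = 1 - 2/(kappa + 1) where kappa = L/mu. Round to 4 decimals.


Step 1: Compute the condition number.
kappa = L/mu = 85/77 = 1.1039
Step 2: Compute the convergence rate.
r = 1 - 2/(kappa + 1) = 1 - 2*mu/(L + mu) = (L - mu)/(L + mu) = 8/162 = 0.0494


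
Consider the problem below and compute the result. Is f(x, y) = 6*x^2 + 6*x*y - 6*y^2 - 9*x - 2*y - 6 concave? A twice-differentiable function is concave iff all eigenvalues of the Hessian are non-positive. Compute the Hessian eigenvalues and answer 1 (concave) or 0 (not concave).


The Hessian of f(x,y) = 6*x^2 + 6*x*y - 6*y^2 - 9*x - 2*y - 6 is:
H = [[12, 6], [6, -12]]
Trace = 12 - 12 = 0
Determinant = 12*-12 - (6)^2 = -180
Discriminant = (0)^2 - 4*-180 = 720.0
Eigenvalues: lambda_1 = -13.4164, lambda_2 = 13.4164
The function is not concave.

0


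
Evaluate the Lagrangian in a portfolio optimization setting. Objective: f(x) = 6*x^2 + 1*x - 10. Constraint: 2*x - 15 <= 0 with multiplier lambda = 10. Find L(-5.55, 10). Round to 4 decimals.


Step 1: Evaluate f(x).
f(-5.55) = 6*(-5.55)^2 + 1*(-5.55) - 10 = 169.265
Step 2: Evaluate g(x).
g(-5.55) = 2*-5.55 - 15 = -26.1
Step 3: Compute Lagrangian.
L = 169.265 + 10*-26.1 = -91.735


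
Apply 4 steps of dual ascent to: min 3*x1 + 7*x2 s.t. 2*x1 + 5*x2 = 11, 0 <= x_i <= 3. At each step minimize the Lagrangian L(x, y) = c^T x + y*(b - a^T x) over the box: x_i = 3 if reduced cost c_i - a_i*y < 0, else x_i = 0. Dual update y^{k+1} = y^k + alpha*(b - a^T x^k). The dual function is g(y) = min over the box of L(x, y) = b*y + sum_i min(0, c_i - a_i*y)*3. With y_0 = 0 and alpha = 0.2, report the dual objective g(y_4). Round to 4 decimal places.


Dual ascent for LP: min 3*x1 + 7*x2, 2*x1 + 5*x2 = 11, 0 <= x_i <= 3
Step 1: y^k = 0.0, reduced costs: (3.0, 7.0)
  x^k = (0.0, 0.0), subgradient = b - a^T x = 11.0
  y^{k+1} = 0.0 + 0.2*11.0 = 2.2
Step 2: y^k = 2.2, reduced costs: (-1.4, -4.0)
  x^k = (3.0, 3.0), subgradient = b - a^T x = -10.0
  y^{k+1} = 2.2 + 0.2*-10.0 = 0.2
Step 3: y^k = 0.2, reduced costs: (2.6, 6.0)
  x^k = (0.0, 0.0), subgradient = b - a^T x = 11.0
  y^{k+1} = 0.2 + 0.2*11.0 = 2.4
Step 4: y^k = 2.4, reduced costs: (-1.8, -5.0)
  x^k = (3.0, 3.0), subgradient = b - a^T x = -10.0
  y^{k+1} = 2.4 + 0.2*-10.0 = 0.4
Dual objective at y_4 = 0.4: reduced costs (2.2, 5.0), box minimizer x = (0.0, 0.0)
g(y_4) = b*y + (c1 - a1*y)*x1 + (c2 - a2*y)*x2 = 11*0.4 + 2.2*0.0 + 5.0*0.0 = 4.4 + 0.0 + 0.0 = 4.4


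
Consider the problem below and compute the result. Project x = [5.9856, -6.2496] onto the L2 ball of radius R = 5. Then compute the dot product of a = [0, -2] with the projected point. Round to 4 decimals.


Step 1: Compute ||x|| (intermediates to 6 decimals).
||x|| = sqrt(5.9856^2 + (-6.2496)^2) = 8.653607
Step 2: Project.
Since ||x|| > R, scale = R/||x|| = 5/8.653607 = 0.577794, proj(x) = scale * x
proj(x) = [3.458444, -3.610981]
Step 3: Dot product.
a^T * proj(x) = 0*3.458444 - 2*(-3.610981) = 7.222


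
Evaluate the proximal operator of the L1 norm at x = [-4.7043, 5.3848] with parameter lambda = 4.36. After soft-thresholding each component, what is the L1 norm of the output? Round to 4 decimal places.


Soft-thresholding with lambda = 4.36:
prox(-4.7043) = sign(-4.7043)*max(|-4.7043| - 4.36, 0) = -0.3443
prox(5.3848) = sign(5.3848)*max(|5.3848| - 4.36, 0) = 1.0248
prox(x) = [-0.3443, 1.0248]
||prox(x)||_1 = 0.3443 + 1.0248 = 1.3691


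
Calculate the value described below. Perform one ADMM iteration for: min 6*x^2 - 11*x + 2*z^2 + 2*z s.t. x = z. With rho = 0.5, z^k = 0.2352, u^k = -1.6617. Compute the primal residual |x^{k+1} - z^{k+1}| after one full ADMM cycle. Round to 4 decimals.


ADMM iteration with rho = 0.5, z^k = 0.2352, u^k = -1.6617
Step 1: x-update.
Minimize 6*x^2 - 11*x + (0.5/2)*(x - 0.2352 - 1.6617)^2
FOC: (2*6 + 0.5)*x = 11 + 0.5*(0.2352 + 1.6617)
x^{k+1} = 0.9559
Step 2: z-update.
Minimize 2*z^2 + 2*z + (0.5/2)*(0.9559 - z - 1.6617)^2
FOC: (2*2 + 0.5)*z = -2 + 0.5*(0.9559 - 1.6617)
z^{k+1} = -0.5229
Step 3: u-update.
u^{k+1} = -1.6617 + 0.9559 + 0.5229 = -0.183
Step 4: Primal residual = |0.9559 + 0.5229| = 1.4787


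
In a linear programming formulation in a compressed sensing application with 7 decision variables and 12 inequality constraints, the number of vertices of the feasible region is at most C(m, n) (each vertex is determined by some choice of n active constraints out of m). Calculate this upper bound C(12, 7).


Each vertex corresponds to some choice of n active constraints out of m, so the number of vertices is at most C(m, n) = m! / (n!(m-n)!).
m = 12, n = 7
Numerator: 12 * 11 * 10 * 9 * 8 * 7 * 6
Denominator: 7! = 5040
C(12, 7) = 792


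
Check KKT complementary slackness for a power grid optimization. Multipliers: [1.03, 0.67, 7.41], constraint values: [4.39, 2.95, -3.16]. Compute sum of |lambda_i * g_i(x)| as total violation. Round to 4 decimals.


KKT complementary slackness check:
lambda_1 * g_1 = 1.03 * 4.39 = 4.5217
lambda_2 * g_2 = 0.67 * 2.95 = 1.9765
lambda_3 * g_3 = 7.41 * -3.16 = -23.4156
Total violation = 4.5217 + 1.9765 + 23.4156 = 29.9138


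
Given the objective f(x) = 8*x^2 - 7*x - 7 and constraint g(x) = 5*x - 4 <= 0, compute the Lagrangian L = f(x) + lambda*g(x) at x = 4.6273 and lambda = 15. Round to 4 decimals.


Step 1: Evaluate f(x).
f(4.6273) = 8*4.6273^2 - 7*4.6273 - 7 = 131.9041
Step 2: Evaluate g(x).
g(4.6273) = 5*4.6273 - 4 = 19.1365
Step 3: Compute Lagrangian.
L = 131.9041 + 15*19.1365 = 418.9516


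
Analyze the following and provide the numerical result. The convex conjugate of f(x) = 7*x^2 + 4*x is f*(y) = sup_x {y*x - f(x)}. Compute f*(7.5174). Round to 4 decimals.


f*(y) = sup_x {y*x - a*x^2 - b*x} = sup_x {(y-b)*x - a*x^2}
FOC: (y - b) - 2a*x = 0 => x* = (y - b)/(2a)
x* = (7.5174 - 4)/(2*7) = 0.2512
f*(7.5174) = (y-b)^2/(4a) = (7.5174 - 4)^2/(4*7)
= 12.3721/28 = 0.4419


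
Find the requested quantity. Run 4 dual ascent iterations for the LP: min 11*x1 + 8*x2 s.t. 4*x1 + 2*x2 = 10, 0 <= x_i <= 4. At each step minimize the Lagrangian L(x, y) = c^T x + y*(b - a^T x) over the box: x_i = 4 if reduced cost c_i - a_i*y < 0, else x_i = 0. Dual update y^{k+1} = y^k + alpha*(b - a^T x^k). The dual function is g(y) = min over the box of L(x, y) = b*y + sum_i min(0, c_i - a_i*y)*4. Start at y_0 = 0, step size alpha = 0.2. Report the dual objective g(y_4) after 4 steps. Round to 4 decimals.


Dual ascent for LP: min 11*x1 + 8*x2, 4*x1 + 2*x2 = 10, 0 <= x_i <= 4
Step 1: y^k = 0.0, reduced costs: (11.0, 8.0)
  x^k = (0.0, 0.0), subgradient = b - a^T x = 10.0
  y^{k+1} = 0.0 + 0.2*10.0 = 2.0
Step 2: y^k = 2.0, reduced costs: (3.0, 4.0)
  x^k = (0.0, 0.0), subgradient = b - a^T x = 10.0
  y^{k+1} = 2.0 + 0.2*10.0 = 4.0
Step 3: y^k = 4.0, reduced costs: (-5.0, 0.0)
  x^k = (4.0, 0.0), subgradient = b - a^T x = -6.0
  y^{k+1} = 4.0 + 0.2*-6.0 = 2.8
Step 4: y^k = 2.8, reduced costs: (-0.2, 2.4)
  x^k = (4.0, 0.0), subgradient = b - a^T x = -6.0
  y^{k+1} = 2.8 + 0.2*-6.0 = 1.6
Dual objective at y_4 = 1.6: reduced costs (4.6, 4.8), box minimizer x = (0.0, 0.0)
g(y_4) = b*y + (c1 - a1*y)*x1 + (c2 - a2*y)*x2 = 10*1.6 + 4.6*0.0 + 4.8*0.0 = 16.0 + 0.0 + 0.0 = 16.0


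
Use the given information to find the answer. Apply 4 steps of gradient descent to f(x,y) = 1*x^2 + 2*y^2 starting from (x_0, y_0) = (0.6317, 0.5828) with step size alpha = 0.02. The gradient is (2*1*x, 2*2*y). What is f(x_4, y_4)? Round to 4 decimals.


Gradient descent on f(x,y) = 1*x^2 + 2*y^2.
Starting point: (0.6317, 0.5828), alpha = 0.02
Step 1: grad_x = 2*1*0.6317 = 1.2634, grad_y = 2*2*0.5828 = 2.3312
  x_1 = 0.6317 - 0.02*1.2634 = 0.6064
  y_1 = 0.5828 - 0.02*2.3312 = 0.5362
Step 2: grad_x = 2*1*0.6064 = 1.2129, grad_y = 2*2*0.5362 = 2.1447
  x_2 = 0.6064 - 0.02*1.2129 = 0.5822
  y_2 = 0.5362 - 0.02*2.1447 = 0.4933
Step 3: grad_x = 2*1*0.5822 = 1.1643, grad_y = 2*2*0.4933 = 1.9731
  x_3 = 0.5822 - 0.02*1.1643 = 0.5589
  y_3 = 0.4933 - 0.02*1.9731 = 0.4538
Step 4: grad_x = 2*1*0.5589 = 1.1178, grad_y = 2*2*0.4538 = 1.8153
  x_4 = 0.5589 - 0.02*1.1178 = 0.5365
  y_4 = 0.4538 - 0.02*1.8153 = 0.4175
f(0.5365, 0.4175) = 1*0.5365^2 + 2*0.4175^2 = 0.6365


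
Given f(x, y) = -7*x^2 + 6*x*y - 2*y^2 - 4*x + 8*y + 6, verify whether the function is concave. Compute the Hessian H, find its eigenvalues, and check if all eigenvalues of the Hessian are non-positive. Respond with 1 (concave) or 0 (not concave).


The Hessian of f(x,y) = -7*x^2 + 6*x*y - 2*y^2 - 4*x + 8*y + 6 is:
H = [[-14, 6], [6, -4]]
Trace = -14 - 4 = -18
Determinant = -14*-4 - (6)^2 = 20
Discriminant = (-18)^2 - 4*20 = 244.0
Eigenvalues: lambda_1 = -16.8102, lambda_2 = -1.1898
The function is concave.

1


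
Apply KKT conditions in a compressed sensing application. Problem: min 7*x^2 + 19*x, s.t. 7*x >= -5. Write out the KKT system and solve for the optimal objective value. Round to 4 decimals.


Step 1: Try lambda = 0 (constraint inactive).
x_unc = -19/(2*7) = -1.3571
Check: 7*-1.3571 = -9.4997 < -5 -- violated!
Step 2: Constraint must be active: 7*x = -5
x* = -5/7 = -0.7143 (rounded; the exact value -5/7 is used below)
lambda = (2*7*(-5/7) + 19)/7 = 1.2857
Step 3: Compute optimal value.
f(x*) = 7*(-5/7)^2 + 19*(-5/7) = -10.0


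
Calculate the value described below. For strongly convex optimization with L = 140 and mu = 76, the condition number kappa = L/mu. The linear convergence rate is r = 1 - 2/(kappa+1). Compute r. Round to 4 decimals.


Step 1: Compute the condition number.
kappa = L/mu = 140/76 = 1.8421
Step 2: Compute the convergence rate.
r = 1 - 2/(kappa + 1) = 1 - 2*mu/(L + mu) = (L - mu)/(L + mu) = 64/216 = 0.2963


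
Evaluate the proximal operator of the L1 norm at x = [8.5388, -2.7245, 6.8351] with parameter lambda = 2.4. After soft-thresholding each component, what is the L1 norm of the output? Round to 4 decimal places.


Soft-thresholding with lambda = 2.4:
prox(8.5388) = sign(8.5388)*max(|8.5388| - 2.4, 0) = 6.1388
prox(-2.7245) = sign(-2.7245)*max(|-2.7245| - 2.4, 0) = -0.3245
prox(6.8351) = sign(6.8351)*max(|6.8351| - 2.4, 0) = 4.4351
prox(x) = [6.1388, -0.3245, 4.4351]
||prox(x)||_1 = 6.1388 + 0.3245 + 4.4351 = 10.8984


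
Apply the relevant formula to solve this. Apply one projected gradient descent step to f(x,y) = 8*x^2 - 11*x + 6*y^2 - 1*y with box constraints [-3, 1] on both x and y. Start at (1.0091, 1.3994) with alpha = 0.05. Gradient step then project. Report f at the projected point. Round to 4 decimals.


Step 1: Compute gradient at (1.0091, 1.3994).
grad_x = 2*8*1.0091 - 11 = 5.1456
grad_y = 2*6*1.3994 - 1 = 15.7928
Step 2: Gradient step.
x_raw = 1.0091 - 0.05*5.1456 = 0.7518
y_raw = 1.3994 - 0.05*15.7928 = 0.6098
Step 3: Project onto [-3, 1].
x_proj = clip(0.7518) = 0.7518
y_proj = clip(0.6098) = 0.6098
Step 4: Evaluate f.
f(0.7518, 0.6098) = -2.1271


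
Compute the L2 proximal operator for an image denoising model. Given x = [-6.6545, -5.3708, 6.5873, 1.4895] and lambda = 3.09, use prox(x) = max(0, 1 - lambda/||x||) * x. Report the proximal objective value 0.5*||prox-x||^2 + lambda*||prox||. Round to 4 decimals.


Step 1: Compute ||x||.
||x|| = 10.8967
Step 2: Compute scaling factor.
scale = max(0, 1 - 3.09/10.8967) = 0.7164
Step 3: prox(x) = [-4.7675, -3.8478, 4.7193, 1.0671]
||prox(x)|| = 7.8067
Step 4: Proximal objective.
0.5*||prox-x||^2 = 4.7741
lambda*||prox|| = 24.1227
Total = 28.8969


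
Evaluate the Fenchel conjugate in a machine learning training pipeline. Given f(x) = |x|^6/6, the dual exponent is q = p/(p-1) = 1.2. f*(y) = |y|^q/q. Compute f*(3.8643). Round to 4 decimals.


The conjugate exponent q satisfies 1/p + 1/q = 1.
p = 6, so q = 6/(6 - 1) = 1.2
|y|^q = 3.8643^1.2 = 5.0639
f*(3.8643) = 5.0639 / 1.2 = 4.2199


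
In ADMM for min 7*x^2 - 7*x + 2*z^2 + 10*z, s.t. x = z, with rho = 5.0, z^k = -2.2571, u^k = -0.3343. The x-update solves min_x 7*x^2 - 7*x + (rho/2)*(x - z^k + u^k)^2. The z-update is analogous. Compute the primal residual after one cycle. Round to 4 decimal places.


ADMM iteration with rho = 5.0, z^k = -2.2571, u^k = -0.3343
Step 1: x-update.
Minimize 7*x^2 - 7*x + (5.0/2)*(x + 2.2571 - 0.3343)^2
FOC: (2*7 + 5.0)*x = 7 + 5.0*(-2.2571 + 0.3343)
x^{k+1} = -0.1376
Step 2: z-update.
Minimize 2*z^2 + 10*z + (5.0/2)*(-0.1376 - z - 0.3343)^2
FOC: (2*2 + 5.0)*z = -10 + 5.0*(-0.1376 - 0.3343)
z^{k+1} = -1.3733
Step 3: u-update.
u^{k+1} = -0.3343 - 0.1376 + 1.3733 = 0.9014
Step 4: Primal residual = |-0.1376 + 1.3733| = 1.2357


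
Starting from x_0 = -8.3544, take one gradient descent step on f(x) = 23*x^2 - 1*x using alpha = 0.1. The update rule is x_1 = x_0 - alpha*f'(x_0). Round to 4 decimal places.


We compute the gradient at x_0 and apply the update.
f'(x) = 46*x - 1
f'(-8.3544) = 46*-8.3544 - 1 = -385.3024
x_1 = -8.3544 - 0.1*-385.3024 = 30.1758


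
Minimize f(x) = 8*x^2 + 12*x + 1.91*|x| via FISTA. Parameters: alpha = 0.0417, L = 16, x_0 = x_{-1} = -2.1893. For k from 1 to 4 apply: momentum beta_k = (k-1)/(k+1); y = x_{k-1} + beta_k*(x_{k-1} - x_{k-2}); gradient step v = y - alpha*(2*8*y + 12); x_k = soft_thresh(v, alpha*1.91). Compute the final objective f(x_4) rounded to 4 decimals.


FISTA on f(x) = 8*x^2 + 12*x + 1.91*|x|
L = 16, alpha = 0.0417
Iteration 1: beta = 0.0, y = -2.1893 + 0.0*(-2.1893 + 2.1893) = -2.1893
  grad(y) = -23.0288, v = y - alpha*grad = -1.229
  prox(v) = soft_thresh(-1.229, 0.0796) = -1.1494
Iteration 2: beta = 0.3333, y = -1.1494 + 0.3333*(-1.1494 + 2.1893) = -0.8027
  grad(y) = -0.8432, v = y - alpha*grad = -0.7675
  prox(v) = soft_thresh(-0.7675, 0.0796) = -0.6879
Iteration 3: beta = 0.5, y = -0.6879 + 0.5*(-0.6879 + 1.1494) = -0.4572
  grad(y) = 4.6854, v = y - alpha*grad = -0.6525
  prox(v) = soft_thresh(-0.6525, 0.0796) = -0.5729
Iteration 4: beta = 0.6, y = -0.5729 + 0.6*(-0.5729 + 0.6879) = -0.5039
  grad(y) = 3.9376, v = y - alpha*grad = -0.6681
  prox(v) = soft_thresh(-0.6681, 0.0796) = -0.5885
f(x_4) = 8*(-0.5885)^2 + 12*(-0.5885) + 1.91*|-0.5885| = -3.1673


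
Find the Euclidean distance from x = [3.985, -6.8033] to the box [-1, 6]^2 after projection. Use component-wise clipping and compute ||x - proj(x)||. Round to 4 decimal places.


Project each component onto [-1, 6].
clip(3.985) = 3.985, clip(-6.8033) = -1.0
Projection = [3.985, -1.0]
Squared diffs: [0.0, 33.6783]
Distance = sqrt(33.6783) = 5.8033


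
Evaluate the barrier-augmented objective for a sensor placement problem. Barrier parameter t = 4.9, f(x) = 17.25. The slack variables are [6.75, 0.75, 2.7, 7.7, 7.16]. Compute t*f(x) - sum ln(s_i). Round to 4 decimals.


Step 1: Compute log-barrier.
ln values: [1.9095, -0.2877, 0.9933, 2.0412, 1.9685]
phi = -(1.9095 - 0.2877 + 0.9933 + 2.0412 + 1.9685) = -6.6248
Step 2: Compute augmented objective.
t*f(x) = 4.9*17.25 = 84.525
Total = 84.525 - 6.6248 = 77.9002


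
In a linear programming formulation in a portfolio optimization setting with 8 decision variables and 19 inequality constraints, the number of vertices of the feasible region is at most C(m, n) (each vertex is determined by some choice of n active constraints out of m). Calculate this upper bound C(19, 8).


Each vertex corresponds to some choice of n active constraints out of m, so the number of vertices is at most C(m, n) = m! / (n!(m-n)!).
m = 19, n = 8
Numerator: 19 * 18 * 17 * 16 * 15 * 14 * 13 * 12
Denominator: 8! = 40320
C(19, 8) = 75582


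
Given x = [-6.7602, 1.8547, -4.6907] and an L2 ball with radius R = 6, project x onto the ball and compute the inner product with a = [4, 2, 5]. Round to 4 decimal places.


Step 1: Compute ||x|| (intermediates to 6 decimals).
||x|| = sqrt((-6.7602)^2 + 1.8547^2 + (-4.6907)^2) = 8.434624
Step 2: Project.
Since ||x|| > R, scale = R/||x|| = 6/8.434624 = 0.711354, proj(x) = scale * x
proj(x) = [-4.808895, 1.319348, -3.336748]
Step 3: Dot product.
a^T * proj(x) = 4*(-4.808895) + 2*1.319348 + 5*(-3.336748) = -33.2806


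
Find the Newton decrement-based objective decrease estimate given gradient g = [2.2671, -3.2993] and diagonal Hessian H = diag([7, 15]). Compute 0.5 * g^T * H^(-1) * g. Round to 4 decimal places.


Step 1: H is diagonal, so H^(-1) * g = [0.3239, -0.22].
Step 2: g^T H^(-1) g = sum_i g_i^2 / H_ii
  = (2.2671)^2/7 + (-3.2993)^2/15
  = 0.7342 + 0.7257 = 1.4599
Step 3: Objective decrease = 0.5 * g^T H^(-1) g = 0.73


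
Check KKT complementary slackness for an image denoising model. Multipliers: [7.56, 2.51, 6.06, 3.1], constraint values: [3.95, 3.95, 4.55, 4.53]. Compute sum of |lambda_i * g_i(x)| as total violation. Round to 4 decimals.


KKT complementary slackness check:
lambda_1 * g_1 = 7.56 * 3.95 = 29.862
lambda_2 * g_2 = 2.51 * 3.95 = 9.9145
lambda_3 * g_3 = 6.06 * 4.55 = 27.573
lambda_4 * g_4 = 3.1 * 4.53 = 14.043
Total violation = 29.862 + 9.9145 + 27.573 + 14.043 = 81.3925


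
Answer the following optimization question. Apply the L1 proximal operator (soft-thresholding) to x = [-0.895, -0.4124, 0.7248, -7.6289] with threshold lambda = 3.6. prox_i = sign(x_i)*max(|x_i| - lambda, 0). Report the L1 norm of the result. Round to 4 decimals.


Soft-thresholding with lambda = 3.6:
prox(-0.895) = sign(-0.895)*max(|-0.895| - 3.6, 0) = 0.0
prox(-0.4124) = sign(-0.4124)*max(|-0.4124| - 3.6, 0) = 0.0
prox(0.7248) = sign(0.7248)*max(|0.7248| - 3.6, 0) = 0.0
prox(-7.6289) = sign(-7.6289)*max(|-7.6289| - 3.6, 0) = -4.0289
prox(x) = [0.0, 0.0, 0.0, -4.0289]
||prox(x)||_1 = 0.0 + 0.0 + 0.0 + 4.0289 = 4.0289


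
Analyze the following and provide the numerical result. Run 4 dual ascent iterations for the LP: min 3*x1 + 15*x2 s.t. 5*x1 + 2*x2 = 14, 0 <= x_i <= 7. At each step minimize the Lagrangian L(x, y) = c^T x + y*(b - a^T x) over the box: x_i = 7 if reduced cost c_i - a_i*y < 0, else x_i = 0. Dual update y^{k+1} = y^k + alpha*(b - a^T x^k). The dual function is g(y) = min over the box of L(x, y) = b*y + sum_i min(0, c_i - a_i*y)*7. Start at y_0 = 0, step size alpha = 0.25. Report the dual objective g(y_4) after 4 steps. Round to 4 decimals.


Dual ascent for LP: min 3*x1 + 15*x2, 5*x1 + 2*x2 = 14, 0 <= x_i <= 7
Step 1: y^k = 0.0, reduced costs: (3.0, 15.0)
  x^k = (0.0, 0.0), subgradient = b - a^T x = 14.0
  y^{k+1} = 0.0 + 0.25*14.0 = 3.5
Step 2: y^k = 3.5, reduced costs: (-14.5, 8.0)
  x^k = (7.0, 0.0), subgradient = b - a^T x = -21.0
  y^{k+1} = 3.5 + 0.25*-21.0 = -1.75
Step 3: y^k = -1.75, reduced costs: (11.75, 18.5)
  x^k = (0.0, 0.0), subgradient = b - a^T x = 14.0
  y^{k+1} = -1.75 + 0.25*14.0 = 1.75
Step 4: y^k = 1.75, reduced costs: (-5.75, 11.5)
  x^k = (7.0, 0.0), subgradient = b - a^T x = -21.0
  y^{k+1} = 1.75 + 0.25*-21.0 = -3.5
Dual objective at y_4 = -3.5: reduced costs (20.5, 22.0), box minimizer x = (0.0, 0.0)
g(y_4) = b*y + (c1 - a1*y)*x1 + (c2 - a2*y)*x2 = 14*(-3.5) + 20.5*0.0 + 22.0*0.0 = -49.0 + 0.0 + 0.0 = -49.0


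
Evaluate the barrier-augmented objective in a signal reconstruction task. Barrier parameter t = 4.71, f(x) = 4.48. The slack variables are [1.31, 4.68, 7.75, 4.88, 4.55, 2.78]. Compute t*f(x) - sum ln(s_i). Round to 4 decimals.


Step 1: Compute log-barrier.
ln values: [0.27, 1.5433, 2.0477, 1.5851, 1.5151, 1.0225]
phi = -(0.27 + 1.5433 + 2.0477 + 1.5851 + 1.5151 + 1.0225) = -7.9837
Step 2: Compute augmented objective.
t*f(x) = 4.71*4.48 = 21.1008
Total = 21.1008 - 7.9837 = 13.1171


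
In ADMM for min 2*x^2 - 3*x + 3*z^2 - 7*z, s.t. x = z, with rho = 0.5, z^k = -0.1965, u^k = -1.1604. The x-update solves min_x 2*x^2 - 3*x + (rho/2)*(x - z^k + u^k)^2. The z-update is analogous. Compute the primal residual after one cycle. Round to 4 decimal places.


ADMM iteration with rho = 0.5, z^k = -0.1965, u^k = -1.1604
Step 1: x-update.
Minimize 2*x^2 - 3*x + (0.5/2)*(x + 0.1965 - 1.1604)^2
FOC: (2*2 + 0.5)*x = 3 + 0.5*(-0.1965 + 1.1604)
x^{k+1} = 0.7738
Step 2: z-update.
Minimize 3*z^2 - 7*z + (0.5/2)*(0.7738 - z - 1.1604)^2
FOC: (2*3 + 0.5)*z = 7 + 0.5*(0.7738 - 1.1604)
z^{k+1} = 1.0472
Step 3: u-update.
u^{k+1} = -1.1604 + 0.7738 - 1.0472 = -1.4338
Step 4: Primal residual = |0.7738 - 1.0472| = 0.2734


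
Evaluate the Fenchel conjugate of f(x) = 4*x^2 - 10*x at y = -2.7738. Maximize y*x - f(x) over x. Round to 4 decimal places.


f*(y) = sup_x {y*x - a*x^2 - b*x} = sup_x {(y-b)*x - a*x^2}
FOC: (y - b) - 2a*x = 0 => x* = (y - b)/(2a)
x* = (-2.7738 + 10)/(2*4) = 0.9033
f*(-2.7738) = (y-b)^2/(4a) = (-2.7738 + 10)^2/(4*4)
= 52.218/16 = 3.2636


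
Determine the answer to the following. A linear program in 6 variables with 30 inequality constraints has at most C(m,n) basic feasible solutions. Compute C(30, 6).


Each vertex corresponds to some choice of n active constraints out of m, so the number of vertices is at most C(m, n) = m! / (n!(m-n)!).
m = 30, n = 6
Numerator: 30 * 29 * 28 * 27 * 26 * 25
Denominator: 6! = 720
C(30, 6) = 593775


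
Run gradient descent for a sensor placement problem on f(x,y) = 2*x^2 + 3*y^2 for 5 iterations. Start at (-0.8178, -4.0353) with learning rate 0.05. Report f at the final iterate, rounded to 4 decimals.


Gradient descent on f(x,y) = 2*x^2 + 3*y^2.
Starting point: (-0.8178, -4.0353), alpha = 0.05
Step 1: grad_x = 2*2*-0.8178 = -3.2712, grad_y = 2*3*-4.0353 = -24.2118
  x_1 = -0.8178 - 0.05*-3.2712 = -0.6542
  y_1 = -4.0353 - 0.05*-24.2118 = -2.8247
Step 2: grad_x = 2*2*-0.6542 = -2.617, grad_y = 2*3*-2.8247 = -16.9483
  x_2 = -0.6542 - 0.05*-2.617 = -0.5234
  y_2 = -2.8247 - 0.05*-16.9483 = -1.9773
Step 3: grad_x = 2*2*-0.5234 = -2.0936, grad_y = 2*3*-1.9773 = -11.8638
  x_3 = -0.5234 - 0.05*-2.0936 = -0.4187
  y_3 = -1.9773 - 0.05*-11.8638 = -1.3841
Step 4: grad_x = 2*2*-0.4187 = -1.6749, grad_y = 2*3*-1.3841 = -8.3046
  x_4 = -0.4187 - 0.05*-1.6749 = -0.335
  y_4 = -1.3841 - 0.05*-8.3046 = -0.9689
Step 5: grad_x = 2*2*-0.335 = -1.3399, grad_y = 2*3*-0.9689 = -5.8133
  x_5 = -0.335 - 0.05*-1.3399 = -0.268
  y_5 = -0.9689 - 0.05*-5.8133 = -0.6782
f(-0.268, -0.6782) = 2*(-0.268)^2 + 3*(-0.6782)^2 = 1.5235


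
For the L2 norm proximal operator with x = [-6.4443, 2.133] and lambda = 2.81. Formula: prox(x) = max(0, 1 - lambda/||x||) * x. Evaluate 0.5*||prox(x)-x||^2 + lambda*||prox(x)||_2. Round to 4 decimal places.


Step 1: Compute ||x||.
||x|| = 6.7881
Step 2: Compute scaling factor.
scale = max(0, 1 - 2.81/6.7881) = 0.586
Step 3: prox(x) = [-3.7766, 1.25]
||prox(x)|| = 3.9781
Step 4: Proximal objective.
0.5*||prox-x||^2 = 3.9481
lambda*||prox|| = 11.1785
Total = 15.1266


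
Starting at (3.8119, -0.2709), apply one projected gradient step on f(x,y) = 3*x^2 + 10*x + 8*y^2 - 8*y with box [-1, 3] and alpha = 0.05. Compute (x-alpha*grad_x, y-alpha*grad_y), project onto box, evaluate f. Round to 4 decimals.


Step 1: Compute gradient at (3.8119, -0.2709).
grad_x = 2*3*3.8119 + 10 = 32.8714
grad_y = 2*8*-0.2709 - 8 = -12.3344
Step 2: Gradient step.
x_raw = 3.8119 - 0.05*32.8714 = 2.1683
y_raw = -0.2709 - 0.05*-12.3344 = 0.3458
Step 3: Project onto [-1, 3].
x_proj = clip(2.1683) = 2.1683
y_proj = clip(0.3458) = 0.3458
Step 4: Evaluate f.
f(2.1683, 0.3458) = 33.9784


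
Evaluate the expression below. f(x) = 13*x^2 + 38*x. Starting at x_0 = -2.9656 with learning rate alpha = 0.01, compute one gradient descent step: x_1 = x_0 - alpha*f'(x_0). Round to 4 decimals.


We compute the gradient at x_0 and apply the update.
f'(x) = 26*x + 38
f'(-2.9656) = 26*-2.9656 + 38 = -39.1056
x_1 = -2.9656 - 0.01*-39.1056 = -2.5745


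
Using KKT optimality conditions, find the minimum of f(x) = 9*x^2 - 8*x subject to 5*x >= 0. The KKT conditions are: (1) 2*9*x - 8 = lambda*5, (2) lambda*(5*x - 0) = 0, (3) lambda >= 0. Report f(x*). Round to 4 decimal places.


Step 1: Try lambda = 0 (constraint inactive).
Stationarity: 2*9*x - 8 = 0
x* = 8/(2*9) = 4/9 = 0.4444 (rounded; the exact value 4/9 is used below)
Check constraint: 5*0.4444 = 2.222 >= 0 -- satisfied.
Step 2: Compute optimal value.
f(x*) = 9*(4/9)^2 - 8*(4/9) = -1.7778


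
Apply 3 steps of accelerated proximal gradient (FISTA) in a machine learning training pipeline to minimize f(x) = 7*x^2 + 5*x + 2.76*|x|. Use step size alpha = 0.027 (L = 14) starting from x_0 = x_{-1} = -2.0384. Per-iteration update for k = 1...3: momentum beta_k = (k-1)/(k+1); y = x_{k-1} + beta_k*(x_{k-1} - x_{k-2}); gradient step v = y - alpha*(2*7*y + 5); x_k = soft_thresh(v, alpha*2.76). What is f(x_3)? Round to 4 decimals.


FISTA on f(x) = 7*x^2 + 5*x + 2.76*|x|
L = 14, alpha = 0.027
Iteration 1: beta = 0.0, y = -2.0384 + 0.0*(-2.0384 + 2.0384) = -2.0384
  grad(y) = -23.5376, v = y - alpha*grad = -1.4029
  prox(v) = soft_thresh(-1.4029, 0.0745) = -1.3284
Iteration 2: beta = 0.3333, y = -1.3284 + 0.3333*(-1.3284 + 2.0384) = -1.0917
  grad(y) = -10.2836, v = y - alpha*grad = -0.814
  prox(v) = soft_thresh(-0.814, 0.0745) = -0.7395
Iteration 3: beta = 0.5, y = -0.7395 + 0.5*(-0.7395 + 1.3284) = -0.4451
  grad(y) = -1.2311, v = y - alpha*grad = -0.4118
  prox(v) = soft_thresh(-0.4118, 0.0745) = -0.3373
f(x_3) = 7*(-0.3373)^2 + 5*(-0.3373) + 2.76*|-0.3373| = 0.0409


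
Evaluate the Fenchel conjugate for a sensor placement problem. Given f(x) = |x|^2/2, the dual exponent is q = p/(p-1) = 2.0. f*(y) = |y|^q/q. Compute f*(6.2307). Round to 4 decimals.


The conjugate exponent q satisfies 1/p + 1/q = 1.
p = 2, so q = 2/(2 - 1) = 2.0
|y|^q = 6.2307^2.0 = 38.8216
f*(6.2307) = 38.8216 / 2.0 = 19.4108


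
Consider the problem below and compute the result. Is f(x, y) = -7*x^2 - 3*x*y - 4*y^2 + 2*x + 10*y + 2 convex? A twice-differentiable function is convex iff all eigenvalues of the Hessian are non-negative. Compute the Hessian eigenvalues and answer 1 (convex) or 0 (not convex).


The Hessian of f(x,y) = -7*x^2 - 3*x*y - 4*y^2 + 2*x + 10*y + 2 is:
H = [[-14, -3], [-3, -8]]
Trace = -14 - 8 = -22
Determinant = -14*-8 - (-3)^2 = 103
Discriminant = (-22)^2 - 4*103 = 72.0
Eigenvalues: lambda_1 = -15.2426, lambda_2 = -6.7574
The function is not convex.

0


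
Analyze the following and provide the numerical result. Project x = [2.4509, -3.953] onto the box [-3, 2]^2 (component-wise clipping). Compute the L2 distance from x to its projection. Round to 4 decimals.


Project each component onto [-3, 2].
clip(2.4509) = 2.0, clip(-3.953) = -3.0
Projection = [2.0, -3.0]
Squared diffs: [0.2033, 0.9082]
Distance = sqrt(1.1115) = 1.0543


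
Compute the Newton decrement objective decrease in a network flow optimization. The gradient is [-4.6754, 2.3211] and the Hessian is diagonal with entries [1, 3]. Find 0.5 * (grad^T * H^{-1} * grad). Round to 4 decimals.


Step 1: H is diagonal, so H^(-1) * g = [-4.6754, 0.7737].
Step 2: g^T H^(-1) g = sum_i g_i^2 / H_ii
  = (-4.6754)^2/1 + (2.3211)^2/3
  = 21.8594 + 1.7958 = 23.6552
Step 3: Objective decrease = 0.5 * g^T H^(-1) g = 11.8276


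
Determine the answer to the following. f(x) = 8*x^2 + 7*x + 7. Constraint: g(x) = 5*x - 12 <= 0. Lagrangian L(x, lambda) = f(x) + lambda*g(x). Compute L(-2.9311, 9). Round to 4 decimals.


Step 1: Evaluate f(x).
f(-2.9311) = 8*(-2.9311)^2 + 7*(-2.9311) + 7 = 55.2131
Step 2: Evaluate g(x).
g(-2.9311) = 5*-2.9311 - 12 = -26.6555
Step 3: Compute Lagrangian.
L = 55.2131 + 9*-26.6555 = -184.6864


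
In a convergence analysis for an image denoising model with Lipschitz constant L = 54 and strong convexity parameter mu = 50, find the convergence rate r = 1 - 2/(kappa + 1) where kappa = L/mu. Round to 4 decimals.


Step 1: Compute the condition number.
kappa = L/mu = 54/50 = 1.08
Step 2: Compute the convergence rate.
r = 1 - 2/(kappa + 1) = 1 - 2*mu/(L + mu) = (L - mu)/(L + mu) = 4/104 = 0.0385


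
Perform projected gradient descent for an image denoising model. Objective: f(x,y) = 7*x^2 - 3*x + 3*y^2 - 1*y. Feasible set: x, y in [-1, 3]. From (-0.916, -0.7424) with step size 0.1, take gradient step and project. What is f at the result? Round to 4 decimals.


Step 1: Compute gradient at (-0.916, -0.7424).
grad_x = 2*7*-0.916 - 3 = -15.824
grad_y = 2*3*-0.7424 - 1 = -5.4544
Step 2: Gradient step.
x_raw = -0.916 - 0.1*-15.824 = 0.6664
y_raw = -0.7424 - 0.1*-5.4544 = -0.197
Step 3: Project onto [-1, 3].
x_proj = clip(0.6664) = 0.6664
y_proj = clip(-0.197) = -0.197
Step 4: Evaluate f.
f(0.6664, -0.197) = 1.4228


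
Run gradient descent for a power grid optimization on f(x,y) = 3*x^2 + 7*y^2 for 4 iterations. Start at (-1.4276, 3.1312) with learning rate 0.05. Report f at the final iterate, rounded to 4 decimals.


Gradient descent on f(x,y) = 3*x^2 + 7*y^2.
Starting point: (-1.4276, 3.1312), alpha = 0.05
Step 1: grad_x = 2*3*-1.4276 = -8.5656, grad_y = 2*7*3.1312 = 43.8368
  x_1 = -1.4276 - 0.05*-8.5656 = -0.9993
  y_1 = 3.1312 - 0.05*43.8368 = 0.9394
Step 2: grad_x = 2*3*-0.9993 = -5.9959, grad_y = 2*7*0.9394 = 13.151
  x_2 = -0.9993 - 0.05*-5.9959 = -0.6995
  y_2 = 0.9394 - 0.05*13.151 = 0.2818
Step 3: grad_x = 2*3*-0.6995 = -4.1971, grad_y = 2*7*0.2818 = 3.9453
  x_3 = -0.6995 - 0.05*-4.1971 = -0.4897
  y_3 = 0.2818 - 0.05*3.9453 = 0.0845
Step 4: grad_x = 2*3*-0.4897 = -2.938, grad_y = 2*7*0.0845 = 1.1836
  x_4 = -0.4897 - 0.05*-2.938 = -0.3428
  y_4 = 0.0845 - 0.05*1.1836 = 0.0254
f(-0.3428, 0.0254) = 3*(-0.3428)^2 + 7*0.0254^2 = 0.357


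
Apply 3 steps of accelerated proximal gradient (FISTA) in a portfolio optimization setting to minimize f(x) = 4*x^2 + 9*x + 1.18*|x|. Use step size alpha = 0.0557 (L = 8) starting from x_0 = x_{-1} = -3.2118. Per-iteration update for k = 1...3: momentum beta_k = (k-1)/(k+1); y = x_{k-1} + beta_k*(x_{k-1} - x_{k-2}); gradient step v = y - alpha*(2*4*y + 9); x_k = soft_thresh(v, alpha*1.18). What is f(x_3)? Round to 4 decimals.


FISTA on f(x) = 4*x^2 + 9*x + 1.18*|x|
L = 8, alpha = 0.0557
Iteration 1: beta = 0.0, y = -3.2118 + 0.0*(-3.2118 + 3.2118) = -3.2118
  grad(y) = -16.6944, v = y - alpha*grad = -2.2819
  prox(v) = soft_thresh(-2.2819, 0.0657) = -2.2162
Iteration 2: beta = 0.3333, y = -2.2162 + 0.3333*(-2.2162 + 3.2118) = -1.8843
  grad(y) = -6.0746, v = y - alpha*grad = -1.546
  prox(v) = soft_thresh(-1.546, 0.0657) = -1.4802
Iteration 3: beta = 0.5, y = -1.4802 + 0.5*(-1.4802 + 2.2162) = -1.1123
  grad(y) = 0.1018, v = y - alpha*grad = -1.1179
  prox(v) = soft_thresh(-1.1179, 0.0657) = -1.0522
f(x_3) = 4*(-1.0522)^2 + 9*(-1.0522) + 1.18*|-1.0522| = -3.7997


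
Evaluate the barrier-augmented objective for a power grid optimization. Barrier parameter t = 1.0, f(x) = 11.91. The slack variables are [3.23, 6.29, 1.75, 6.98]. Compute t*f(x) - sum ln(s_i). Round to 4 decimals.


Step 1: Compute log-barrier.
ln values: [1.1725, 1.839, 0.5596, 1.943]
phi = -(1.1725 + 1.839 + 0.5596 + 1.943) = -5.5141
Step 2: Compute augmented objective.
t*f(x) = 1.0*11.91 = 11.91
Total = 11.91 - 5.5141 = 6.3959


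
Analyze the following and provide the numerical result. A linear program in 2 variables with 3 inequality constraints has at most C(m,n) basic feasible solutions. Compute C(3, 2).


Each vertex corresponds to some choice of n active constraints out of m, so the number of vertices is at most C(m, n) = m! / (n!(m-n)!).
m = 3, n = 2
Numerator: 3 * 2
Denominator: 2! = 2
C(3, 2) = 3


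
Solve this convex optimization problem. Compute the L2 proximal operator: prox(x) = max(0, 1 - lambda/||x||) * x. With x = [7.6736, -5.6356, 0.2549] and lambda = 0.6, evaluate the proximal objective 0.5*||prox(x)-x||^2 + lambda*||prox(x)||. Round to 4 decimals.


Step 1: Compute ||x||.
||x|| = 9.5241
Step 2: Compute scaling factor.
scale = max(0, 1 - 0.6/9.5241) = 0.937
Step 3: prox(x) = [7.1902, -5.2806, 0.2388]
||prox(x)|| = 8.9241
Step 4: Proximal objective.
0.5*||prox-x||^2 = 0.18
lambda*||prox|| = 5.3545
Total = 5.5345


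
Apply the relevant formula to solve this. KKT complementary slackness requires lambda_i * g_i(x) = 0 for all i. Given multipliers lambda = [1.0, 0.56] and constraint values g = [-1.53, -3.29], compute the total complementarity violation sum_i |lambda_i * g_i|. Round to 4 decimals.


KKT complementary slackness check:
lambda_1 * g_1 = 1.0 * -1.53 = -1.53
lambda_2 * g_2 = 0.56 * -3.29 = -1.8424
Total violation = 1.53 + 1.8424 = 3.3724
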